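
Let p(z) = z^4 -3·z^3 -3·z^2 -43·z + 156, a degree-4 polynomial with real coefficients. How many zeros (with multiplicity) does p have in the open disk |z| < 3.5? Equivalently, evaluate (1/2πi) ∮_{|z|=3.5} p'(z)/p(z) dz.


The zeros of p are: (-2 + 3i), (-2 - 3i), 4, 3.
Their magnitudes are: 3.606, 3.606, 4, 3.
Zeros with |z| < R = 3.5: 3.
Count = 1.
By the argument principle, (1/2πi) ∮_{|z|=R} p'(z)/p(z) dz equals exactly this count.

Number of zeros inside |z| < 3.5: 1.


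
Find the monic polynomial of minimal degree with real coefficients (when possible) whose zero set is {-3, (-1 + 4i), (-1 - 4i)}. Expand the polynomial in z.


The polynomial is p(z) = ∏_{α ∈ S} (z − α), where S = {-3, (-1 + 4i), (-1 - 4i)}.
Expanding the product yields: p(z) = z^3 + 5·z^2 + 23·z + 51.
Note conjugate pairs combine to real quadratics: (z − (-1+4i))(z − (-1−4i)) = z² + 2z + 17.
The resulting polynomial has degree 3 and real coefficients as required.

p(z) = z^3 + 5·z^2 + 23·z + 51.


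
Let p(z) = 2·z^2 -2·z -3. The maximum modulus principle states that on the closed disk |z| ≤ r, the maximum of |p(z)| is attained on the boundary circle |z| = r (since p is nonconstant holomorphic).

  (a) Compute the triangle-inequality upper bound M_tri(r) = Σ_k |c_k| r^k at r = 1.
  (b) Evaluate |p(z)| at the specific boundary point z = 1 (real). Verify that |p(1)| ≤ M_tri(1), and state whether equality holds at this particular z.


Coefficients: c_0 = -3, c_1 = -2, c_2 = 2. Radius r = 1.
Part (a). Triangle bound: M_tri(r) = Σ_k |c_k| r^k
  = |-3|·1^0 + |-2|·1^1 + |2|·1^2
  = 3 + 2 + 2 = 7.
This bounds M(r) := max_{|z|=r} |p(z)| from above; equality holds iff all terms c_k z^k can be made to align in phase at a single z on |z|=r.
Part (b). At z = 1 (real, on the circle |z| = r):
  p(1) = (-3)·1^0 + (-2)·1^1 + (2)·1^2 = -3.
  |p(1)| = 3.
Check: |p(1)| = 3 ≤ 7 = M_tri(1). ✓ Equality does not hold at z = 1 (the coefficients have mixed signs, so the terms do not all align in phase there).

M_tri(1) = 7; |p(1)| = 3; equality at z=1: no.


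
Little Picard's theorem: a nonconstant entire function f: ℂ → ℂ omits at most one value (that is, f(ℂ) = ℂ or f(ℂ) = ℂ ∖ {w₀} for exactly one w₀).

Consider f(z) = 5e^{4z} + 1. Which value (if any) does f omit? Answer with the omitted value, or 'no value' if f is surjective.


Little Picard bounds the complement of f(ℂ) to at most one point.
e^{4z} is never zero on ℂ, so 5·e^{4z} takes every value in ℂ ∖ {0}. Adding 1 shifts the range to ℂ ∖ {1}. Thus f omits exactly the value 1.

Omitted value: 1.


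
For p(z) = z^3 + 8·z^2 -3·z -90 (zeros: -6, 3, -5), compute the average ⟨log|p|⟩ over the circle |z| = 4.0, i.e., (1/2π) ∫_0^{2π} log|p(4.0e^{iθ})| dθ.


Zeros: -6, -5, 3; r = 4.0.
Inside |z| < r: 3. Outside (|z| ≥ r): -6, -5.
p(0) = -90, so log|p(0)| = log(90) = 4.4998.
Apply Jensen: I(r) = log|p(0)| + Σ_k log(r/|z_k|), summed over zeros inside |z| < r.
  log(r/|z_k|) for z_k = 3: log(4.0/3) = 0.2877
  Outside zeros (-6, -5) contribute nothing to the Jensen sum.
Sum over inside zeros: 0.2877.
I(r) = log|p(0)| + (inside sum) = 4.4998 + 0.2877 = 4.7875.
Note: since some zeros are outside |z| ≤ r, the simplified n·log(r) form does NOT apply — only the inside zeros contribute.

I(r) ≈ 4.7875.


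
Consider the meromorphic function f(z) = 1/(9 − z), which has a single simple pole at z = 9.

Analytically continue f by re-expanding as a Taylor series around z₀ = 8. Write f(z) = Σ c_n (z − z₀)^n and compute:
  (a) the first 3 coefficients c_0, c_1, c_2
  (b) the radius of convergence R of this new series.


Let w = z − z₀, so z = z₀ + w.
Then 9 − z = 9 − (z₀ + w) = (9 − z₀) − w = 1 − w.
f(z) = 1/(1 − w) = (1/(1)) · 1/(1 − w/(1)) = Σ_{n≥0} w^n / (1)^(n+1).
So c_n = 1/(1)^(n+1):
  c_0 = 1/(1)^1 = 1.
  c_1 = 1/(1)^2 = 1.
  c_2 = 1/(1)^3 = 1.
The series is valid for |w/d| < 1, i.e. |z − z₀| < |d|.
Radius of convergence: R = |9 − z₀| = |1| = 1 (distance from z₀ to the singularity z = 9).

c_0 = 1, c_1 = 1, c_2 = 1; R = 1.


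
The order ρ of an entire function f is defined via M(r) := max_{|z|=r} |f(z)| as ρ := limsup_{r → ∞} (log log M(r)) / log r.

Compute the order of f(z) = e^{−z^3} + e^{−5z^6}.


Each summand is entire of order 3 and 6 respectively (as in the single-exponential case). The order of a sum is at most the max of the orders, so ρ ≤ 6. For the lower bound: on |z|=r choose arg z so that -5z^6 is real positive; then |e^{-5z^6}| = e^{5r^6} while |e^{-1z^3}| ≤ e^{1r^3} = o(e^{5r^6}). So |f| ≥ e^{5r^6}(1 − o(1)) and ρ ≥ 6. Hence ρ = max(3, 6) = 6.
Therefore ρ = 6.

Order ρ = 6.


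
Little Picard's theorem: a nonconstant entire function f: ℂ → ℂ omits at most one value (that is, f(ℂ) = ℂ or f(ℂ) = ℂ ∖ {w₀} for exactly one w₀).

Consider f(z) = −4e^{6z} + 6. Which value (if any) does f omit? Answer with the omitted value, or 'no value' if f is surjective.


Little Picard bounds the complement of f(ℂ) to at most one point.
e^{6z} is never zero on ℂ, so -4·e^{6z} takes every value in ℂ ∖ {0}. Adding 6 shifts the range to ℂ ∖ {6}. Thus f omits exactly the value 6.

Omitted value: 6.


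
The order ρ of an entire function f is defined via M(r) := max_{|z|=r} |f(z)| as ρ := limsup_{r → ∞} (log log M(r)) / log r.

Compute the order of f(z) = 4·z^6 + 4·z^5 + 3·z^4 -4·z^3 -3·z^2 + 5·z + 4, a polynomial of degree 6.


|f(z)| ≤ Σ|c_k|·r^k = O(r^6) as r → ∞. Polynomial growth is O(e^{r^ε}) for every ε > 0 (since r^6/e^{r^ε} → 0), so ρ ≤ ε for all ε > 0, i.e. ρ = 0. Every nonconstant polynomial has order 0.
Therefore ρ = 0.

Order ρ = 0.


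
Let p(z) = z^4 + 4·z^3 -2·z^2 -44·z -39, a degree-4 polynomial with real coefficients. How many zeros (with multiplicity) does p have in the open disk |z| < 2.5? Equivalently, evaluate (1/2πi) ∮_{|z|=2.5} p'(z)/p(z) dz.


The zeros of p are: -1, (-3 + 2i), (-3 - 2i), 3.
Their magnitudes are: 1, 3.606, 3.606, 3.
Zeros with |z| < R = 2.5: -1.
Count = 1.
By the argument principle, (1/2πi) ∮_{|z|=R} p'(z)/p(z) dz equals exactly this count.

Number of zeros inside |z| < 2.5: 1.


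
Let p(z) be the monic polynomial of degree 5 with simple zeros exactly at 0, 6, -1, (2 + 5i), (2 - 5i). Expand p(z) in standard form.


The polynomial is p(z) = ∏_{α ∈ S} (z − α), where S = {0, 6, -1, (2 + 5i), (2 - 5i)}.
Expanding the product yields: p(z) = z^5 -9·z^4 + 43·z^3 -121·z^2 -174·z.
Note conjugate pairs combine to real quadratics: (z − (2+5i))(z − (2−5i)) = z² − 4z + 29.
The resulting polynomial has degree 5 and real coefficients as required.

p(z) = z^5 -9·z^4 + 43·z^3 -121·z^2 -174·z.


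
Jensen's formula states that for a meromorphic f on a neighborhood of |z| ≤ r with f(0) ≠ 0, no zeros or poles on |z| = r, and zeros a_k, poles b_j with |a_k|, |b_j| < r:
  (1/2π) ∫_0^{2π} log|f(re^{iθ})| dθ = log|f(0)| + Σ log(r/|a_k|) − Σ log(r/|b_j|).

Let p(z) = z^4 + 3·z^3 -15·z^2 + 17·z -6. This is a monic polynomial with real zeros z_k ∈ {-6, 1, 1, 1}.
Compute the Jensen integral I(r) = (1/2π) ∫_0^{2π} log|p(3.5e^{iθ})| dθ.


Zeros: -6, 1, 1, 1; r = 3.5.
Inside |z| < r: 1, 1, 1. Outside (|z| ≥ r): -6.
p(0) = -6, so log|p(0)| = log(6) = 1.7918.
Apply Jensen: I(r) = log|p(0)| + Σ_k log(r/|z_k|), summed over zeros inside |z| < r.
  log(r/|z_k|) for z_k = 1: log(3.5/1) = 1.2528
  log(r/|z_k|) for z_k = 1: log(3.5/1) = 1.2528
  log(r/|z_k|) for z_k = 1: log(3.5/1) = 1.2528
  Outside zeros (-6) contribute nothing to the Jensen sum.
Sum over inside zeros: 3.7583.
I(r) = log|p(0)| + (inside sum) = 1.7918 + 3.7583 = 5.5500.
Note: since some zeros are outside |z| ≤ r, the simplified n·log(r) form does NOT apply — only the inside zeros contribute.

I(r) ≈ 5.5500.


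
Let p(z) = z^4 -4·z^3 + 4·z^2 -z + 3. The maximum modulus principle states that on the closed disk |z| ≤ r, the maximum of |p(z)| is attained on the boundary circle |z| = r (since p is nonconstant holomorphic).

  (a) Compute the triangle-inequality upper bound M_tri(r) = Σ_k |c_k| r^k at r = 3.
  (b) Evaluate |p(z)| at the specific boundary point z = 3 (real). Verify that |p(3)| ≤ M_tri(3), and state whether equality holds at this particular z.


Coefficients: c_0 = 3, c_1 = -1, c_2 = 4, c_3 = -4, c_4 = 1. Radius r = 3.
Part (a). Triangle bound: M_tri(r) = Σ_k |c_k| r^k
  = |3|·3^0 + |-1|·3^1 + |4|·3^2 + |-4|·3^3 + |1|·3^4
  = 3 + 3 + 36 + 108 + 81 = 231.
This bounds M(r) := max_{|z|=r} |p(z)| from above; equality holds iff all terms c_k z^k can be made to align in phase at a single z on |z|=r.
Part (b). At z = 3 (real, on the circle |z| = r):
  p(3) = (3)·3^0 + (-1)·3^1 + (4)·3^2 + (-4)·3^3 + (1)·3^4 = 9.
  |p(3)| = 9.
Check: |p(3)| = 9 ≤ 231 = M_tri(3). ✓ Equality does not hold at z = 3 (the coefficients have mixed signs, so the terms do not all align in phase there).

M_tri(3) = 231; |p(3)| = 9; equality at z=3: no.


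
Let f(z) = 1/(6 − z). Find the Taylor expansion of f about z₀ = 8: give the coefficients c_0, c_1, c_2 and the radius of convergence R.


Let w = z − z₀, so z = z₀ + w.
Then 6 − z = 6 − (z₀ + w) = (6 − z₀) − w = -2 − w.
f(z) = 1/(-2 − w) = (1/(-2)) · 1/(1 − w/(-2)) = Σ_{n≥0} w^n / (-2)^(n+1).
So c_n = 1/(-2)^(n+1):
  c_0 = 1/(-2)^1 = -1/2.
  c_1 = 1/(-2)^2 = 1/4.
  c_2 = 1/(-2)^3 = -1/8.
The series is valid for |w/d| < 1, i.e. |z − z₀| < |d|.
Radius of convergence: R = |6 − z₀| = |-2| = 2 (distance from z₀ to the singularity z = 6).

c_0 = -1/2, c_1 = 1/4, c_2 = -1/8; R = 2.


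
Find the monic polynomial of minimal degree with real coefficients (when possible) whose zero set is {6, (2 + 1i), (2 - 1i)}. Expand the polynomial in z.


The polynomial is p(z) = ∏_{α ∈ S} (z − α), where S = {6, (2 + 1i), (2 - 1i)}.
Expanding the product yields: p(z) = z^3 -10·z^2 + 29·z -30.
Note conjugate pairs combine to real quadratics: (z − (2+1i))(z − (2−1i)) = z² − 4z + 5.
The resulting polynomial has degree 3 and real coefficients as required.

p(z) = z^3 -10·z^2 + 29·z -30.


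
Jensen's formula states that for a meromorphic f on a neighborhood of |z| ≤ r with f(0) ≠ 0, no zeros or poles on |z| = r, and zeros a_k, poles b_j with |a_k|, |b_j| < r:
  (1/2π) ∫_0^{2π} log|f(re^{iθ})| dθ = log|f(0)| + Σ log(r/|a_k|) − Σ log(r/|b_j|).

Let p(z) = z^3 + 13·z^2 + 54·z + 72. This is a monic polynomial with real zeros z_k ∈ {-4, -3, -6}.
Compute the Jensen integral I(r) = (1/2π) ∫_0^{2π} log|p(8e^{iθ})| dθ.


Zeros: -6, -4, -3; r = 8.
Inside |z| < r: -6, -4, -3. Outside (|z| ≥ r): ∅.
p(0) = 72, so log|p(0)| = log(72) = 4.2767.
Apply Jensen: I(r) = log|p(0)| + Σ_k log(r/|z_k|), summed over zeros inside |z| < r.
  log(r/|z_k|) for z_k = -4: log(8/4) = 0.6931
  log(r/|z_k|) for z_k = -3: log(8/3) = 0.9808
  log(r/|z_k|) for z_k = -6: log(8/6) = 0.2877
Sum over inside zeros: 1.9617.
I(r) = log|p(0)| + (inside sum) = 4.2767 + 1.9617 = 6.2383.
Closed form (all zeros inside, monic): I(r) = n·log(r) = 3·log(8) = 6.2383. ✓

I(r) ≈ 6.2383.


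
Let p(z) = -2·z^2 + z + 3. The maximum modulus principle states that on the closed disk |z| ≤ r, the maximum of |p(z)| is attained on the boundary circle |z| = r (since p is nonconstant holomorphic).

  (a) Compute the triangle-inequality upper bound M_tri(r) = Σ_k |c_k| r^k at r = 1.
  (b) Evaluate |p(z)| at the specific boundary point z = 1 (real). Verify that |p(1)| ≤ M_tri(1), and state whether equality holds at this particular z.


Coefficients: c_0 = 3, c_1 = 1, c_2 = -2. Radius r = 1.
Part (a). Triangle bound: M_tri(r) = Σ_k |c_k| r^k
  = |3|·1^0 + |1|·1^1 + |-2|·1^2
  = 3 + 1 + 2 = 6.
This bounds M(r) := max_{|z|=r} |p(z)| from above; equality holds iff all terms c_k z^k can be made to align in phase at a single z on |z|=r.
Part (b). At z = 1 (real, on the circle |z| = r):
  p(1) = (3)·1^0 + (1)·1^1 + (-2)·1^2 = 2.
  |p(1)| = 2.
Check: |p(1)| = 2 ≤ 6 = M_tri(1). ✓ Equality does not hold at z = 1 (the coefficients have mixed signs, so the terms do not all align in phase there).

M_tri(1) = 6; |p(1)| = 2; equality at z=1: no.


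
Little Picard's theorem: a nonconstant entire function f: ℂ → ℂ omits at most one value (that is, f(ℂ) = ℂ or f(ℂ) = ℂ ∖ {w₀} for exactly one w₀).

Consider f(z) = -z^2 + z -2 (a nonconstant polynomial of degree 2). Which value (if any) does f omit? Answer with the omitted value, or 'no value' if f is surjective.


Little Picard bounds the complement of f(ℂ) to at most one point.
For every w ∈ ℂ, the equation p(z) − w = 0 is a nonconstant polynomial in z and hence has at least one root by the fundamental theorem of algebra. So p is surjective onto ℂ, omitting no value.

Omitted value: no value.


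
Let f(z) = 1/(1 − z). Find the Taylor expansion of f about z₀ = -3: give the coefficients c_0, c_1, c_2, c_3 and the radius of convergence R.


Let w = z − z₀, so z = z₀ + w.
Then 1 − z = 1 − (z₀ + w) = (1 − z₀) − w = 4 − w.
f(z) = 1/(4 − w) = (1/(4)) · 1/(1 − w/(4)) = Σ_{n≥0} w^n / (4)^(n+1).
So c_n = 1/(4)^(n+1):
  c_0 = 1/(4)^1 = 1/4.
  c_1 = 1/(4)^2 = 1/16.
  c_2 = 1/(4)^3 = 1/64.
  c_3 = 1/(4)^4 = 1/256.
The series is valid for |w/d| < 1, i.e. |z − z₀| < |d|.
Radius of convergence: R = |1 − z₀| = |4| = 4 (distance from z₀ to the singularity z = 1).

c_0 = 1/4, c_1 = 1/16, c_2 = 1/64, c_3 = 1/256; R = 4.


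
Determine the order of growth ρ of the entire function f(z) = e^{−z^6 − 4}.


|e^{−z^6 − 4}| = e^{Re(-1·z^6) + -4} ≤ e^{1|z|^6 + -4} = e^{1r^6 + -4} on |z| = r, so ρ ≤ 6. Choosing z on |z|=r so that -1·z^6 is real positive (always possible by picking arg z appropriately) gives |f(z)| = e^{1r^6 + -4}, matching the bound. The additive constant -4 does not affect log log M(r) ~ 6·log r. Hence ρ = 6.
Therefore ρ = 6.

Order ρ = 6.


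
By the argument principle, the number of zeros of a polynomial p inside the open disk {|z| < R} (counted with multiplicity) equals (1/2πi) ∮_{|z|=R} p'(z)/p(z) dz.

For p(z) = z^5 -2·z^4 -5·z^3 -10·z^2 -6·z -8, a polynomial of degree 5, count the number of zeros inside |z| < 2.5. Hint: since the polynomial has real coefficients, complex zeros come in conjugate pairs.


The zeros of p are: 4, (0 + 1i), (0 - 1i), (-1 + 1i), (-1 - 1i).
Their magnitudes are: 4, 1, 1, 1.414, 1.414.
Zeros with |z| < R = 2.5: (0 + 1i), (0 - 1i), (-1 + 1i), (-1 - 1i).
Count = 4.
By the argument principle, (1/2πi) ∮_{|z|=R} p'(z)/p(z) dz equals exactly this count.

Number of zeros inside |z| < 2.5: 4.


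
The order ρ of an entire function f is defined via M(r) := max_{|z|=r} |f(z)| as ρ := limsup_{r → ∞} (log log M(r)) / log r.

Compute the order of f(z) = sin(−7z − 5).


sin(w) is a linear combination of e^{iw} and e^{−iw} (or e^w, e^{−w} in the hyperbolic case), so |sin(w)| ≤ e^{|w|}. With w = −7z − 5, |w| ≤ 7|z| + 5 = 7r + 5 on |z| = r, giving M(r) ≤ e^{7r + 5}, so ρ ≤ 1. On a suitable ray (z = it for sin/cos; z = t for sinh/cosh, t real → ∞), |sin(−7z − 5)| grows like e^{7|t|}/2, so ρ ≥ 1. Hence ρ = 1.
Therefore ρ = 1.

Order ρ = 1.


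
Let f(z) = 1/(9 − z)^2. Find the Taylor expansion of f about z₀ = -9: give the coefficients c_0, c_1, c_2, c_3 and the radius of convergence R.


Let w = z − z₀, so z = z₀ + w.
Then 9 − z = 9 − (z₀ + w) = (9 − z₀) − w = 18 − w.
f(z) = 1/(18 − w)^2 = (1/(18)^2) · (1 − w/(18))^{−2}.
By the binomial series (1−u)^{−2} = Σ_{n≥0} C(n+1, 1) u^n for |u|<1, with u = w/(18):
  c_n = C(n+1, 1) / (18)^(n+2).
  c_0 = 1/(18)^2 = 1/324.
  c_1 = 2/(18)^3 = 1/2916.
  c_2 = 3/(18)^4 = 1/34992.
  c_3 = 4/(18)^5 = 1/472392.
The series is valid for |w/d| < 1, i.e. |z − z₀| < |d|.
Radius of convergence: R = |9 − z₀| = |18| = 18 (distance from z₀ to the singularity z = 9).

c_0 = 1/324, c_1 = 1/2916, c_2 = 1/34992, c_3 = 1/472392; R = 18.


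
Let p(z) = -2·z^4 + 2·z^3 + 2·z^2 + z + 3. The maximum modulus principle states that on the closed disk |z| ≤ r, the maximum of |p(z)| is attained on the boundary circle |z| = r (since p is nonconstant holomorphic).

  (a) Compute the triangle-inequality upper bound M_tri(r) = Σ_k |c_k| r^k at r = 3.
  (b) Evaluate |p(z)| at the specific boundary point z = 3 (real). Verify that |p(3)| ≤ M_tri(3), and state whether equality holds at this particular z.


Coefficients: c_0 = 3, c_1 = 1, c_2 = 2, c_3 = 2, c_4 = -2. Radius r = 3.
Part (a). Triangle bound: M_tri(r) = Σ_k |c_k| r^k
  = |3|·3^0 + |1|·3^1 + |2|·3^2 + |2|·3^3 + |-2|·3^4
  = 3 + 3 + 18 + 54 + 162 = 240.
This bounds M(r) := max_{|z|=r} |p(z)| from above; equality holds iff all terms c_k z^k can be made to align in phase at a single z on |z|=r.
Part (b). At z = 3 (real, on the circle |z| = r):
  p(3) = (3)·3^0 + (1)·3^1 + (2)·3^2 + (2)·3^3 + (-2)·3^4 = -84.
  |p(3)| = 84.
Check: |p(3)| = 84 ≤ 240 = M_tri(3). ✓ Equality does not hold at z = 3 (the coefficients have mixed signs, so the terms do not all align in phase there).

M_tri(3) = 240; |p(3)| = 84; equality at z=3: no.


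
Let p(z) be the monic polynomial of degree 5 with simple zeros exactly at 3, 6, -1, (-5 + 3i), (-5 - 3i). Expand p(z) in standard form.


The polynomial is p(z) = ∏_{α ∈ S} (z − α), where S = {3, 6, -1, (-5 + 3i), (-5 - 3i)}.
Expanding the product yields: p(z) = z^5 + 2·z^4 -37·z^3 -164·z^2 + 486·z + 612.
Note conjugate pairs combine to real quadratics: (z − (-5+3i))(z − (-5−3i)) = z² + 10z + 34.
The resulting polynomial has degree 5 and real coefficients as required.

p(z) = z^5 + 2·z^4 -37·z^3 -164·z^2 + 486·z + 612.


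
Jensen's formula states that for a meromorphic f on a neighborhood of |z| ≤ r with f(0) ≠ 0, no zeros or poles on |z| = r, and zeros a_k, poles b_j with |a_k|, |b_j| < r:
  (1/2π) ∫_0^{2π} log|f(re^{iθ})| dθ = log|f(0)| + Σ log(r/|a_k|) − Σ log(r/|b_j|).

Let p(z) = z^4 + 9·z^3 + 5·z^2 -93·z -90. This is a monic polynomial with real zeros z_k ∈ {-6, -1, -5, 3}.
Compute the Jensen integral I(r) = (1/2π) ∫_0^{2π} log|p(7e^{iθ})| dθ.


Zeros: -6, -5, -1, 3; r = 7.
Inside |z| < r: -6, -5, -1, 3. Outside (|z| ≥ r): ∅.
p(0) = -90, so log|p(0)| = log(90) = 4.4998.
Apply Jensen: I(r) = log|p(0)| + Σ_k log(r/|z_k|), summed over zeros inside |z| < r.
  log(r/|z_k|) for z_k = -6: log(7/6) = 0.1542
  log(r/|z_k|) for z_k = -1: log(7/1) = 1.9459
  log(r/|z_k|) for z_k = -5: log(7/5) = 0.3365
  log(r/|z_k|) for z_k = 3: log(7/3) = 0.8473
Sum over inside zeros: 3.2838.
I(r) = log|p(0)| + (inside sum) = 4.4998 + 3.2838 = 7.7836.
Closed form (all zeros inside, monic): I(r) = n·log(r) = 4·log(7) = 7.7836. ✓

I(r) ≈ 7.7836.


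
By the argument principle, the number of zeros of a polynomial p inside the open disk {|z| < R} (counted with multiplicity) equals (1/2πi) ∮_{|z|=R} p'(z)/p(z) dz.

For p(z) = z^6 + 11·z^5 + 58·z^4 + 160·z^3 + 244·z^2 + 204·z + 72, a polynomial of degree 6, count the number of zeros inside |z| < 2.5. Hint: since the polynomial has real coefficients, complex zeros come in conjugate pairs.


The zeros of p are: (-3 + 3i), (-3 - 3i), -1, (-1 + 1i), (-1 - 1i), -2.
Their magnitudes are: 4.243, 4.243, 1, 1.414, 1.414, 2.
Zeros with |z| < R = 2.5: -1, (-1 + 1i), (-1 - 1i), -2.
Count = 4.
By the argument principle, (1/2πi) ∮_{|z|=R} p'(z)/p(z) dz equals exactly this count.

Number of zeros inside |z| < 2.5: 4.


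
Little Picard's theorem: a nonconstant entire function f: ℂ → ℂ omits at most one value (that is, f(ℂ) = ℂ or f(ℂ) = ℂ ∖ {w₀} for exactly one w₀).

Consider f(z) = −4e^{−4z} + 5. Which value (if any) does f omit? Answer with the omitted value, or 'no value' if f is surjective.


Little Picard bounds the complement of f(ℂ) to at most one point.
e^{−4z} is never zero on ℂ, so -4·e^{−4z} takes every value in ℂ ∖ {0}. Adding 5 shifts the range to ℂ ∖ {5}. Thus f omits exactly the value 5.

Omitted value: 5.


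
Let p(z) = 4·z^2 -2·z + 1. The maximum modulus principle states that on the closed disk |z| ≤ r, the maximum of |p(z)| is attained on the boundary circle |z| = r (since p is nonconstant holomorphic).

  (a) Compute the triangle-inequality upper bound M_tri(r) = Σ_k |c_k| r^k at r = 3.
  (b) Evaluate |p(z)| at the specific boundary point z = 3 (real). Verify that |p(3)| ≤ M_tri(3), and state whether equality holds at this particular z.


Coefficients: c_0 = 1, c_1 = -2, c_2 = 4. Radius r = 3.
Part (a). Triangle bound: M_tri(r) = Σ_k |c_k| r^k
  = |1|·3^0 + |-2|·3^1 + |4|·3^2
  = 1 + 6 + 36 = 43.
This bounds M(r) := max_{|z|=r} |p(z)| from above; equality holds iff all terms c_k z^k can be made to align in phase at a single z on |z|=r.
Part (b). At z = 3 (real, on the circle |z| = r):
  p(3) = (1)·3^0 + (-2)·3^1 + (4)·3^2 = 31.
  |p(3)| = 31.
Check: |p(3)| = 31 ≤ 43 = M_tri(3). ✓ Equality does not hold at z = 3 (the coefficients have mixed signs, so the terms do not all align in phase there).

M_tri(3) = 43; |p(3)| = 31; equality at z=3: no.


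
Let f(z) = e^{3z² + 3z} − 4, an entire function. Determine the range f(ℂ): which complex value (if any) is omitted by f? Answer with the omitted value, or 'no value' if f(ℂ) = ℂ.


Little Picard bounds the complement of f(ℂ) to at most one point.
The exponent g(z) = 3z² + 3z is a nonconstant polynomial, hence surjective onto ℂ. So e^{g(z)} takes every value in {e^w : w ∈ ℂ} = ℂ ∖ {0}. Adding -4 shifts the range to ℂ ∖ {-4}. f omits exactly -4.

Omitted value: -4.


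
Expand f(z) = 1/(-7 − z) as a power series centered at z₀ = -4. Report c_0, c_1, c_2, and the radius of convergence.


Let w = z − z₀, so z = z₀ + w.
Then -7 − z = -7 − (z₀ + w) = (-7 − z₀) − w = -3 − w.
f(z) = 1/(-3 − w) = (1/(-3)) · 1/(1 − w/(-3)) = Σ_{n≥0} w^n / (-3)^(n+1).
So c_n = 1/(-3)^(n+1):
  c_0 = 1/(-3)^1 = -1/3.
  c_1 = 1/(-3)^2 = 1/9.
  c_2 = 1/(-3)^3 = -1/27.
The series is valid for |w/d| < 1, i.e. |z − z₀| < |d|.
Radius of convergence: R = |-7 − z₀| = |-3| = 3 (distance from z₀ to the singularity z = -7).

c_0 = -1/3, c_1 = 1/9, c_2 = -1/27; R = 3.


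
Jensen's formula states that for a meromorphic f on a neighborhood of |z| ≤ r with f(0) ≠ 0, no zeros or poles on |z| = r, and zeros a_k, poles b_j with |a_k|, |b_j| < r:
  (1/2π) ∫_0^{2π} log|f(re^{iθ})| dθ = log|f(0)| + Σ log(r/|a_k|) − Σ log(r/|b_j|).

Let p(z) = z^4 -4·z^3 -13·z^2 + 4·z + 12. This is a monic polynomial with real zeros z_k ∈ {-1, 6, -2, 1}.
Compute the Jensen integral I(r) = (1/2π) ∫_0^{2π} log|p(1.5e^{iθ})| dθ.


Zeros: -2, -1, 1, 6; r = 1.5.
Inside |z| < r: -1, 1. Outside (|z| ≥ r): -2, 6.
p(0) = 12, so log|p(0)| = log(12) = 2.4849.
Apply Jensen: I(r) = log|p(0)| + Σ_k log(r/|z_k|), summed over zeros inside |z| < r.
  log(r/|z_k|) for z_k = -1: log(1.5/1) = 0.4055
  log(r/|z_k|) for z_k = 1: log(1.5/1) = 0.4055
  Outside zeros (-2, 6) contribute nothing to the Jensen sum.
Sum over inside zeros: 0.8109.
I(r) = log|p(0)| + (inside sum) = 2.4849 + 0.8109 = 3.2958.
Note: since some zeros are outside |z| ≤ r, the simplified n·log(r) form does NOT apply — only the inside zeros contribute.

I(r) ≈ 3.2958.


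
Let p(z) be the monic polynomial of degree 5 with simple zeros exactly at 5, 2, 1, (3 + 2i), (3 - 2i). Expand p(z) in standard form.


The polynomial is p(z) = ∏_{α ∈ S} (z − α), where S = {5, 2, 1, (3 + 2i), (3 - 2i)}.
Expanding the product yields: p(z) = z^5 -14·z^4 + 78·z^3 -216·z^2 + 281·z -130.
Note conjugate pairs combine to real quadratics: (z − (3+2i))(z − (3−2i)) = z² − 6z + 13.
The resulting polynomial has degree 5 and real coefficients as required.

p(z) = z^5 -14·z^4 + 78·z^3 -216·z^2 + 281·z -130.


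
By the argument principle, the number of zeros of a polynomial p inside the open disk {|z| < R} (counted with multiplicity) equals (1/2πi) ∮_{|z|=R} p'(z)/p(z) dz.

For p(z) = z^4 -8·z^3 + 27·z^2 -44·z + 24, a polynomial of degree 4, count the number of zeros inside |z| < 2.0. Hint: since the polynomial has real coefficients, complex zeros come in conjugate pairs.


The zeros of p are: 3, 1, (2 + 2i), (2 - 2i).
Their magnitudes are: 3, 1, 2.828, 2.828.
Zeros with |z| < R = 2.0: 1.
Count = 1.
By the argument principle, (1/2πi) ∮_{|z|=R} p'(z)/p(z) dz equals exactly this count.

Number of zeros inside |z| < 2.0: 1.


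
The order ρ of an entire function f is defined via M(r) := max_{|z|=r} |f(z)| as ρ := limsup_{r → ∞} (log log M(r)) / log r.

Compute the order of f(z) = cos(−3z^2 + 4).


Write cos(w) = (e^{iw} ± e^{−iw})/(2 or 2i), so |cos(w)| ≤ e^{|w|}. With w = −3z^2 + 4, |w| ≤ 3r^2 + 4 on |z|=r, giving M(r) ≤ e^{3r^2 + 4} and ρ ≤ 2. For the lower bound, choose z on |z|=r with -3z^2 purely imaginary of modulus 3r^2; then |cos(−3z^2 + 4)| grows like e^{3r^2}/2, so ρ ≥ 2. Hence ρ = 2.
Therefore ρ = 2.

Order ρ = 2.


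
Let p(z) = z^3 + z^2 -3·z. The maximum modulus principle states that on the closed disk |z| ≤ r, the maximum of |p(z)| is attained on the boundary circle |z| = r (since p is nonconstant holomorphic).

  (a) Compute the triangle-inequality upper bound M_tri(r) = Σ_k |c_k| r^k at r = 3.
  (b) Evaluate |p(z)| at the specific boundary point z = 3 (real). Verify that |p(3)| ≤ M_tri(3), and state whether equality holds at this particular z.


Coefficients: c_0 = 0, c_1 = -3, c_2 = 1, c_3 = 1. Radius r = 3.
Part (a). Triangle bound: M_tri(r) = Σ_k |c_k| r^k
  = |0|·3^0 + |-3|·3^1 + |1|·3^2 + |1|·3^3
  = 0 + 9 + 9 + 27 = 45.
This bounds M(r) := max_{|z|=r} |p(z)| from above; equality holds iff all terms c_k z^k can be made to align in phase at a single z on |z|=r.
Part (b). At z = 3 (real, on the circle |z| = r):
  p(3) = (0)·3^0 + (-3)·3^1 + (1)·3^2 + (1)·3^3 = 27.
  |p(3)| = 27.
Check: |p(3)| = 27 ≤ 45 = M_tri(3). ✓ Equality does not hold at z = 3 (the coefficients have mixed signs, so the terms do not all align in phase there).

M_tri(3) = 45; |p(3)| = 27; equality at z=3: no.


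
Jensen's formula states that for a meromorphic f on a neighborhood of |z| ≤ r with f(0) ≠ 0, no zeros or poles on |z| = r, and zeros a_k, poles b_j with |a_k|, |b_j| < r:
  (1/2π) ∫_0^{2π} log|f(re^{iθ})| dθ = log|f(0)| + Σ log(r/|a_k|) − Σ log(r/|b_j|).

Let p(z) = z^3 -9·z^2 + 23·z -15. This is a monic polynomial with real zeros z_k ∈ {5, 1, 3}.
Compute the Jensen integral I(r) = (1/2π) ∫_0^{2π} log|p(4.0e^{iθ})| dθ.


Zeros: 1, 3, 5; r = 4.0.
Inside |z| < r: 1, 3. Outside (|z| ≥ r): 5.
p(0) = -15, so log|p(0)| = log(15) = 2.7081.
Apply Jensen: I(r) = log|p(0)| + Σ_k log(r/|z_k|), summed over zeros inside |z| < r.
  log(r/|z_k|) for z_k = 1: log(4.0/1) = 1.3863
  log(r/|z_k|) for z_k = 3: log(4.0/3) = 0.2877
  Outside zeros (5) contribute nothing to the Jensen sum.
Sum over inside zeros: 1.6740.
I(r) = log|p(0)| + (inside sum) = 2.7081 + 1.6740 = 4.3820.
Note: since some zeros are outside |z| ≤ r, the simplified n·log(r) form does NOT apply — only the inside zeros contribute.

I(r) ≈ 4.3820.


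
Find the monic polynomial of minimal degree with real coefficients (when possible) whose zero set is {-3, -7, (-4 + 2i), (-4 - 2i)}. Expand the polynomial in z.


The polynomial is p(z) = ∏_{α ∈ S} (z − α), where S = {-3, -7, (-4 + 2i), (-4 - 2i)}.
Expanding the product yields: p(z) = z^4 + 18·z^3 + 121·z^2 + 368·z + 420.
Note conjugate pairs combine to real quadratics: (z − (-4+2i))(z − (-4−2i)) = z² + 8z + 20.
The resulting polynomial has degree 4 and real coefficients as required.

p(z) = z^4 + 18·z^3 + 121·z^2 + 368·z + 420.


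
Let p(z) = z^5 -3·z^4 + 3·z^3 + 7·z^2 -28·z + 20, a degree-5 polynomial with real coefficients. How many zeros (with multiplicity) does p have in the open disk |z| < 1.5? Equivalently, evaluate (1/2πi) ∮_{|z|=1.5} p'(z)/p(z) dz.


The zeros of p are: -2, 2, (1 + 2i), (1 - 2i), 1.
Their magnitudes are: 2, 2, 2.236, 2.236, 1.
Zeros with |z| < R = 1.5: 1.
Count = 1.
By the argument principle, (1/2πi) ∮_{|z|=R} p'(z)/p(z) dz equals exactly this count.

Number of zeros inside |z| < 1.5: 1.


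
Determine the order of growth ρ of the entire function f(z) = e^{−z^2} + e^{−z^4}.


Each summand is entire of order 2 and 4 respectively (as in the single-exponential case). The order of a sum is at most the max of the orders, so ρ ≤ 4. For the lower bound: on |z|=r choose arg z so that -1z^4 is real positive; then |e^{-1z^4}| = e^{1r^4} while |e^{-1z^2}| ≤ e^{1r^2} = o(e^{1r^4}). So |f| ≥ e^{1r^4}(1 − o(1)) and ρ ≥ 4. Hence ρ = max(2, 4) = 4.
Therefore ρ = 4.

Order ρ = 4.


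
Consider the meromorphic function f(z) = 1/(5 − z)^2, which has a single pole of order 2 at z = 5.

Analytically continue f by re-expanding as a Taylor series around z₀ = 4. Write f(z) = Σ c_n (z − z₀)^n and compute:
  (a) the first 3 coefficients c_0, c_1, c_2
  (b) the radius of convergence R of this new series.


Let w = z − z₀, so z = z₀ + w.
Then 5 − z = 5 − (z₀ + w) = (5 − z₀) − w = 1 − w.
f(z) = 1/(1 − w)^2 = (1/(1)^2) · (1 − w/(1))^{−2}.
By the binomial series (1−u)^{−2} = Σ_{n≥0} C(n+1, 1) u^n for |u|<1, with u = w/(1):
  c_n = C(n+1, 1) / (1)^(n+2).
  c_0 = 1/(1)^2 = 1.
  c_1 = 2/(1)^3 = 2.
  c_2 = 3/(1)^4 = 3.
The series is valid for |w/d| < 1, i.e. |z − z₀| < |d|.
Radius of convergence: R = |5 − z₀| = |1| = 1 (distance from z₀ to the singularity z = 5).

c_0 = 1, c_1 = 2, c_2 = 3; R = 1.


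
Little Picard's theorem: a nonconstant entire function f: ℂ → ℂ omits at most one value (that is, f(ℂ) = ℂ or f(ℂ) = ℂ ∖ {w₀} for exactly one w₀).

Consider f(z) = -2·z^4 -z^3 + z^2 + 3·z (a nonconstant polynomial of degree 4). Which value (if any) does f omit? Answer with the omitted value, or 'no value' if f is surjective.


Little Picard bounds the complement of f(ℂ) to at most one point.
For every w ∈ ℂ, the equation p(z) − w = 0 is a nonconstant polynomial in z and hence has at least one root by the fundamental theorem of algebra. So p is surjective onto ℂ, omitting no value.

Omitted value: no value.


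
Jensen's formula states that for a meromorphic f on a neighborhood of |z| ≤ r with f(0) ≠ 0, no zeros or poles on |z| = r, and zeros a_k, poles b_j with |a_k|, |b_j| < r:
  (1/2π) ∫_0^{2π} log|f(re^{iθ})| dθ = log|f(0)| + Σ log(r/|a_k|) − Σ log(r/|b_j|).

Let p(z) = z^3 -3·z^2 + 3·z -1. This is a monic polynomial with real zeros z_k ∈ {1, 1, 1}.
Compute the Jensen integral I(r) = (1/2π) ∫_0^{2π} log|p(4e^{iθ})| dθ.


Zeros: 1, 1, 1; r = 4.
Inside |z| < r: 1, 1, 1. Outside (|z| ≥ r): ∅.
p(0) = -1, so log|p(0)| = log(1) = 0.0000.
Apply Jensen: I(r) = log|p(0)| + Σ_k log(r/|z_k|), summed over zeros inside |z| < r.
  log(r/|z_k|) for z_k = 1: log(4/1) = 1.3863
  log(r/|z_k|) for z_k = 1: log(4/1) = 1.3863
  log(r/|z_k|) for z_k = 1: log(4/1) = 1.3863
Sum over inside zeros: 4.1589.
I(r) = log|p(0)| + (inside sum) = 0.0000 + 4.1589 = 4.1589.
Closed form (all zeros inside, monic): I(r) = n·log(r) = 3·log(4) = 4.1589. ✓

I(r) ≈ 4.1589.


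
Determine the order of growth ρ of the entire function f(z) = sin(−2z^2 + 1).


Write sin(w) = (e^{iw} ± e^{−iw})/(2 or 2i), so |sin(w)| ≤ e^{|w|}. With w = −2z^2 + 1, |w| ≤ 2r^2 + 1 on |z|=r, giving M(r) ≤ e^{2r^2 + 1} and ρ ≤ 2. For the lower bound, choose z on |z|=r with -2z^2 purely imaginary of modulus 2r^2; then |sin(−2z^2 + 1)| grows like e^{2r^2}/2, so ρ ≥ 2. Hence ρ = 2.
Therefore ρ = 2.

Order ρ = 2.


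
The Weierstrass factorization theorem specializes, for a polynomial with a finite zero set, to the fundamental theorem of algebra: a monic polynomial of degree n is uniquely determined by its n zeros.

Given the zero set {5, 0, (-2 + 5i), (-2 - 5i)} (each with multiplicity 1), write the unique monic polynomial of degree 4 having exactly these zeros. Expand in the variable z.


The polynomial is p(z) = ∏_{α ∈ S} (z − α), where S = {5, 0, (-2 + 5i), (-2 - 5i)}.
Expanding the product yields: p(z) = z^4 -z^3 + 9·z^2 -145·z.
Note conjugate pairs combine to real quadratics: (z − (-2+5i))(z − (-2−5i)) = z² + 4z + 29.
The resulting polynomial has degree 4 and real coefficients as required.

p(z) = z^4 -z^3 + 9·z^2 -145·z.


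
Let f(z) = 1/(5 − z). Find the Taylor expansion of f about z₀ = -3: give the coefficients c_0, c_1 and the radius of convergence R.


Let w = z − z₀, so z = z₀ + w.
Then 5 − z = 5 − (z₀ + w) = (5 − z₀) − w = 8 − w.
f(z) = 1/(8 − w) = (1/(8)) · 1/(1 − w/(8)) = Σ_{n≥0} w^n / (8)^(n+1).
So c_n = 1/(8)^(n+1):
  c_0 = 1/(8)^1 = 1/8.
  c_1 = 1/(8)^2 = 1/64.
The series is valid for |w/d| < 1, i.e. |z − z₀| < |d|.
Radius of convergence: R = |5 − z₀| = |8| = 8 (distance from z₀ to the singularity z = 5).

c_0 = 1/8, c_1 = 1/64; R = 8.


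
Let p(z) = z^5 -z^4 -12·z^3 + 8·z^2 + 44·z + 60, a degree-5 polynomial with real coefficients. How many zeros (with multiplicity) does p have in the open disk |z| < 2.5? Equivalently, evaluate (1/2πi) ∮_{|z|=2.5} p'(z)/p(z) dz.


The zeros of p are: (3 + 1i), (3 - 1i), -3, (-1 + 1i), (-1 - 1i).
Their magnitudes are: 3.162, 3.162, 3, 1.414, 1.414.
Zeros with |z| < R = 2.5: (-1 + 1i), (-1 - 1i).
Count = 2.
By the argument principle, (1/2πi) ∮_{|z|=R} p'(z)/p(z) dz equals exactly this count.

Number of zeros inside |z| < 2.5: 2.


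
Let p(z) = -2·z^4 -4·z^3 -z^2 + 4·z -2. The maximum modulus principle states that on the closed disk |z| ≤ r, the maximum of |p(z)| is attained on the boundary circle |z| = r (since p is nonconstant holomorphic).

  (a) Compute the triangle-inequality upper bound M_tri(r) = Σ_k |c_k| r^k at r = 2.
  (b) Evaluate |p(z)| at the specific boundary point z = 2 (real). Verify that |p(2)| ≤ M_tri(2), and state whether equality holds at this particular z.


Coefficients: c_0 = -2, c_1 = 4, c_2 = -1, c_3 = -4, c_4 = -2. Radius r = 2.
Part (a). Triangle bound: M_tri(r) = Σ_k |c_k| r^k
  = |-2|·2^0 + |4|·2^1 + |-1|·2^2 + |-4|·2^3 + |-2|·2^4
  = 2 + 8 + 4 + 32 + 32 = 78.
This bounds M(r) := max_{|z|=r} |p(z)| from above; equality holds iff all terms c_k z^k can be made to align in phase at a single z on |z|=r.
Part (b). At z = 2 (real, on the circle |z| = r):
  p(2) = (-2)·2^0 + (4)·2^1 + (-1)·2^2 + (-4)·2^3 + (-2)·2^4 = -62.
  |p(2)| = 62.
Check: |p(2)| = 62 ≤ 78 = M_tri(2). ✓ Equality does not hold at z = 2 (the coefficients have mixed signs, so the terms do not all align in phase there).

M_tri(2) = 78; |p(2)| = 62; equality at z=2: no.


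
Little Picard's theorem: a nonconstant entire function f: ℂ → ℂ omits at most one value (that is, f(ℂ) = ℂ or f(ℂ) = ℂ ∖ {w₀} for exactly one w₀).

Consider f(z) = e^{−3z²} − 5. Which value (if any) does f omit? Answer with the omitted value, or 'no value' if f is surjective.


Little Picard bounds the complement of f(ℂ) to at most one point.
The exponent g(z) = −3z² is a nonconstant polynomial, hence surjective onto ℂ. So e^{g(z)} takes every value in {e^w : w ∈ ℂ} = ℂ ∖ {0}. Adding -5 shifts the range to ℂ ∖ {-5}. f omits exactly -5.

Omitted value: -5.


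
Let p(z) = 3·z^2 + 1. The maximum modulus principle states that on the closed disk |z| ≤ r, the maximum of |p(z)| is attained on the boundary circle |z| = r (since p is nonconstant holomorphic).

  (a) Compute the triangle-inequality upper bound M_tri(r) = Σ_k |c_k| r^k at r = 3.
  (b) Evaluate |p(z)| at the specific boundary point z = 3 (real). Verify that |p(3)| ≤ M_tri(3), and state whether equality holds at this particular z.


Coefficients: c_0 = 1, c_1 = 0, c_2 = 3. Radius r = 3.
Part (a). Triangle bound: M_tri(r) = Σ_k |c_k| r^k
  = |1|·3^0 + |0|·3^1 + |3|·3^2
  = 1 + 0 + 27 = 28.
This bounds M(r) := max_{|z|=r} |p(z)| from above; equality holds iff all terms c_k z^k can be made to align in phase at a single z on |z|=r.
Part (b). At z = 3 (real, on the circle |z| = r):
  p(3) = (1)·3^0 + (0)·3^1 + (3)·3^2 = 28.
  |p(3)| = 28.
Since all nonzero coefficients share the same sign, |p(3)| = 28 = M_tri(3); the triangle bound is attained at z = 3, so in fact M(r) = 28.

M_tri(3) = 28; |p(3)| = 28; equality at z=3: yes.


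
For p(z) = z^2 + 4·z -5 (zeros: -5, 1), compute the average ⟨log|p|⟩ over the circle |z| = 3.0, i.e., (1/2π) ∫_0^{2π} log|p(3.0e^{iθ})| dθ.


Zeros: -5, 1; r = 3.0.
Inside |z| < r: 1. Outside (|z| ≥ r): -5.
p(0) = -5, so log|p(0)| = log(5) = 1.6094.
Apply Jensen: I(r) = log|p(0)| + Σ_k log(r/|z_k|), summed over zeros inside |z| < r.
  log(r/|z_k|) for z_k = 1: log(3.0/1) = 1.0986
  Outside zeros (-5) contribute nothing to the Jensen sum.
Sum over inside zeros: 1.0986.
I(r) = log|p(0)| + (inside sum) = 1.6094 + 1.0986 = 2.7081.
Note: since some zeros are outside |z| ≤ r, the simplified n·log(r) form does NOT apply — only the inside zeros contribute.

I(r) ≈ 2.7081.


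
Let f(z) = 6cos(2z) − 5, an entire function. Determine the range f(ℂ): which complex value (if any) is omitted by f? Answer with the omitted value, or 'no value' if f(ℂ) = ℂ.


Little Picard bounds the complement of f(ℂ) to at most one point.
cos is entire and surjective onto ℂ: for every w ∈ ℂ, cos(ζ) = w has a solution ζ ∈ ℂ (e.g., via the complex inverse arccos). With ζ = 2z this gives z = ζ/(2). Then 6·cos(2z) takes every value in 6·ℂ = ℂ, and adding -5 is a bijection of ℂ. So f is surjective and omits no value. (Note: only on the real line is cos bounded by [−1, 1].)

Omitted value: no value.


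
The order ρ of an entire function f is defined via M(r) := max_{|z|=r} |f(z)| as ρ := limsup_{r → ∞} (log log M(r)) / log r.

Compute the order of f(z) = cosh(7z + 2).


cosh(w) is a linear combination of e^{iw} and e^{−iw} (or e^w, e^{−w} in the hyperbolic case), so |cosh(w)| ≤ e^{|w|}. With w = 7z + 2, |w| ≤ 7|z| + 2 = 7r + 2 on |z| = r, giving M(r) ≤ e^{7r + 2}, so ρ ≤ 1. On a suitable ray (z = it for sin/cos; z = t for sinh/cosh, t real → ∞), |cosh(7z + 2)| grows like e^{7|t|}/2, so ρ ≥ 1. Hence ρ = 1.
Therefore ρ = 1.

Order ρ = 1.


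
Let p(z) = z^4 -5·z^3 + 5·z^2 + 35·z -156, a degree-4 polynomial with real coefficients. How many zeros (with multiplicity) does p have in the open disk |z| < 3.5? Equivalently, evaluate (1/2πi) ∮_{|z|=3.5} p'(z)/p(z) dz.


The zeros of p are: (2 + 3i), (2 - 3i), -3, 4.
Their magnitudes are: 3.606, 3.606, 3, 4.
Zeros with |z| < R = 3.5: -3.
Count = 1.
By the argument principle, (1/2πi) ∮_{|z|=R} p'(z)/p(z) dz equals exactly this count.

Number of zeros inside |z| < 3.5: 1.


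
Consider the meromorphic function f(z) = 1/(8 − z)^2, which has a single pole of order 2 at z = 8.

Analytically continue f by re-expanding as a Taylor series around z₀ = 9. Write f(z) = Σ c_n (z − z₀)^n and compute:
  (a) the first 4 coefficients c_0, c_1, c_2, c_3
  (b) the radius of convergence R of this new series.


Let w = z − z₀, so z = z₀ + w.
Then 8 − z = 8 − (z₀ + w) = (8 − z₀) − w = -1 − w.
f(z) = 1/(-1 − w)^2 = (1/(-1)^2) · (1 − w/(-1))^{−2}.
By the binomial series (1−u)^{−2} = Σ_{n≥0} C(n+1, 1) u^n for |u|<1, with u = w/(-1):
  c_n = C(n+1, 1) / (-1)^(n+2).
  c_0 = 1/(-1)^2 = 1.
  c_1 = 2/(-1)^3 = -2.
  c_2 = 3/(-1)^4 = 3.
  c_3 = 4/(-1)^5 = -4.
The series is valid for |w/d| < 1, i.e. |z − z₀| < |d|.
Radius of convergence: R = |8 − z₀| = |-1| = 1 (distance from z₀ to the singularity z = 8).

c_0 = 1, c_1 = -2, c_2 = 3, c_3 = -4; R = 1.


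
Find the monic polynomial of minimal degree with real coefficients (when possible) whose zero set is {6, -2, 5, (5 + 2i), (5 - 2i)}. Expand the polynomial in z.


The polynomial is p(z) = ∏_{α ∈ S} (z − α), where S = {6, -2, 5, (5 + 2i), (5 - 2i)}.
Expanding the product yields: p(z) = z^5 -19·z^4 + 127·z^3 -281·z^2 -368·z + 1740.
Note conjugate pairs combine to real quadratics: (z − (5+2i))(z − (5−2i)) = z² − 10z + 29.
The resulting polynomial has degree 5 and real coefficients as required.

p(z) = z^5 -19·z^4 + 127·z^3 -281·z^2 -368·z + 1740.
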